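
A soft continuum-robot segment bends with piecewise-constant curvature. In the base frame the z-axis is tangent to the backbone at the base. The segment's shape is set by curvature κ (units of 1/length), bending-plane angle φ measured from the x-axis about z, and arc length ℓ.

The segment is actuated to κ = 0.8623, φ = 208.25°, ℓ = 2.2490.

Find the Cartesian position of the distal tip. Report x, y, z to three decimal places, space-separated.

θ = κ·ℓ = 0.8623 × 2.2490 = 1.93931 rad
ρ = (1 − cos θ)/κ = (1 − -0.36023)/0.8623 = 1.57745
z = sin θ / κ = 0.93286/0.8623 = 1.08183
x = ρ cos φ = 1.57745 × cos(208.25°) = -1.38956
y = ρ sin φ = 1.57745 × sin(208.25°) = -0.74664

-1.390 -0.747 1.082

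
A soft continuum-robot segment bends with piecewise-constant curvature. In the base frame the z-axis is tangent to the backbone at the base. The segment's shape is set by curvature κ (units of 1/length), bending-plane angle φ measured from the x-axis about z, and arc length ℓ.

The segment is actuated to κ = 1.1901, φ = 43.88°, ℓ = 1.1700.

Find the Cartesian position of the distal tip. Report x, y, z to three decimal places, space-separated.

0.498 0.479 0.827

θ = κ·ℓ = 1.1901 × 1.1700 = 1.39242 rad
ρ = (1 − cos θ)/κ = (1 − 0.17743)/1.1901 = 0.69117
z = sin θ / κ = 0.98413/1.1901 = 0.82693
x = ρ cos φ = 0.69117 × cos(43.88°) = 0.49819
y = ρ sin φ = 0.69117 × sin(43.88°) = 0.47909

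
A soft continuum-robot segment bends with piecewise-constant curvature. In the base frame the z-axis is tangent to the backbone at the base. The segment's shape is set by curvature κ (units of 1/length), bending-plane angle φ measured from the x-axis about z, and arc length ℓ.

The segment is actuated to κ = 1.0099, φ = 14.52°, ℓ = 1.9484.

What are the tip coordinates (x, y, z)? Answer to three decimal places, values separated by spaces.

θ = κ·ℓ = 1.0099 × 1.9484 = 1.96769 rad
ρ = (1 − cos θ)/κ = (1 − -0.38655)/1.0099 = 1.37296
z = sin θ / κ = 0.92227/1.0099 = 0.91323
x = ρ cos φ = 1.37296 × cos(14.52°) = 1.32911
y = ρ sin φ = 1.37296 × sin(14.52°) = 0.34423

1.329 0.344 0.913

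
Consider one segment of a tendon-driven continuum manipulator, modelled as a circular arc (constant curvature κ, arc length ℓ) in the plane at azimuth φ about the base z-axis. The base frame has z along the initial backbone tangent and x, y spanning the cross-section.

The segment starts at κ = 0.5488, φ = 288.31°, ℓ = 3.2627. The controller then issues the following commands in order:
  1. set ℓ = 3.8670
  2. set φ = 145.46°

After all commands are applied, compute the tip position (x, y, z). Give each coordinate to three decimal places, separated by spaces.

-2.287 1.574 1.552

initial: κ=0.5488, φ=288.31°, ℓ=3.2627
cmd 1: set ℓ=3.8670 → (κ,φ,ℓ)=(0.5488,288.31°,3.8670) → tip=(0.8723,-2.6362,1.5521)
cmd 2: set φ=145.46° → (κ,φ,ℓ)=(0.5488,145.46°,3.8670) → tip=(-2.2873,1.5744,1.5521)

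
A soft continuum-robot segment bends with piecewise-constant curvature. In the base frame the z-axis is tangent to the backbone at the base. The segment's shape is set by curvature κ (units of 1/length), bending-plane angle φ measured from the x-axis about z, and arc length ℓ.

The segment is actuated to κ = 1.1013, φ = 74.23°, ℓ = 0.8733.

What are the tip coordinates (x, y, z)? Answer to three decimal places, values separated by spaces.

0.106 0.374 0.745

θ = κ·ℓ = 1.1013 × 0.8733 = 0.96177 rad
ρ = (1 − cos θ)/κ = (1 − 0.57207)/1.1013 = 0.38857
z = sin θ / κ = 0.82020/1.1013 = 0.74476
x = ρ cos φ = 0.38857 × cos(74.23°) = 0.10560
y = ρ sin φ = 0.38857 × sin(74.23°) = 0.37394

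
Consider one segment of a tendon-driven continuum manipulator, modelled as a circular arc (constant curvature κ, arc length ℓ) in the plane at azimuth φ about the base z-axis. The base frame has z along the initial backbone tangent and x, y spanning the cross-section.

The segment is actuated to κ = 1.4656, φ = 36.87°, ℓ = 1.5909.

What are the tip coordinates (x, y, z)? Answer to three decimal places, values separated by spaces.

0.922 0.692 0.494

θ = κ·ℓ = 1.4656 × 1.5909 = 2.33162 rad
ρ = (1 − cos θ)/κ = (1 − -0.68952)/1.4656 = 1.15278
z = sin θ / κ = 0.72427/1.4656 = 0.49418
x = ρ cos φ = 1.15278 × cos(36.87°) = 0.92223
y = ρ sin φ = 1.15278 × sin(36.87°) = 0.69167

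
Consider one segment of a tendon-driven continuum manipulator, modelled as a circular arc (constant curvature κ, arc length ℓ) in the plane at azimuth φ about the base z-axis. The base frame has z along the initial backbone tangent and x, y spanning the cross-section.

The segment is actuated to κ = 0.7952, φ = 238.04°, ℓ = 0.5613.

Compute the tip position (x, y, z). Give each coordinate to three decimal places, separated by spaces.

θ = κ·ℓ = 0.7952 × 0.5613 = 0.44635 rad
ρ = (1 − cos θ)/κ = (1 − 0.90203)/0.7952 = 0.12320
z = sin θ / κ = 0.43167/0.7952 = 0.54285
x = ρ cos φ = 0.12320 × cos(238.04°) = -0.06521
y = ρ sin φ = 0.12320 × sin(238.04°) = -0.10453

-0.065 -0.105 0.543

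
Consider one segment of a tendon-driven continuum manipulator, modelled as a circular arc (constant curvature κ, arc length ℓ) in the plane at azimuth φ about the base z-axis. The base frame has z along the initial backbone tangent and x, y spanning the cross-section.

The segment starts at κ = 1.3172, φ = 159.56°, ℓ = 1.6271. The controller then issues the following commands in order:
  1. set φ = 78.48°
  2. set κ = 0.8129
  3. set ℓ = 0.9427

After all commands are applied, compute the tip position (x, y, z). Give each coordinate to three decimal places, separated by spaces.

0.069 0.337 0.853

initial: κ=1.3172, φ=159.56°, ℓ=1.6271
cmd 1: set φ=78.48° → (κ,φ,ℓ)=(1.3172,78.48°,1.6271) → tip=(0.2337,1.1468,0.6382)
cmd 2: set κ=0.8129 → (κ,φ,ℓ)=(0.8129,78.48°,1.6271) → tip=(0.1853,0.9094,1.1925)
cmd 3: set ℓ=0.9427 → (κ,φ,ℓ)=(0.8129,78.48°,0.9427) → tip=(0.0687,0.3369,0.8531)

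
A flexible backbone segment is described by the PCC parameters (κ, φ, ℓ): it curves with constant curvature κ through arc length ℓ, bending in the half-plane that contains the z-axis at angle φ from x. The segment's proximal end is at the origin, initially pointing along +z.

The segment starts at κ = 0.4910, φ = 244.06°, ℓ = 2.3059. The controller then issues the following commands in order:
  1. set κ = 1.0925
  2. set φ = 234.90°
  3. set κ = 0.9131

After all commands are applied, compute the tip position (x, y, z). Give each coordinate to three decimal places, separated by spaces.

-0.951 -1.353 0.942

initial: κ=0.4910, φ=244.06°, ℓ=2.3059
cmd 1: set κ=1.0925 → (κ,φ,ℓ)=(1.0925,244.06°,2.3059) → tip=(-0.7257,-1.4919,0.5336)
cmd 2: set φ=234.90° → (κ,φ,ℓ)=(1.0925,234.90°,2.3059) → tip=(-0.9539,-1.3573,0.5336)
cmd 3: set κ=0.9131 → (κ,φ,ℓ)=(0.9131,234.90°,2.3059) → tip=(-0.9506,-1.3526,0.9423)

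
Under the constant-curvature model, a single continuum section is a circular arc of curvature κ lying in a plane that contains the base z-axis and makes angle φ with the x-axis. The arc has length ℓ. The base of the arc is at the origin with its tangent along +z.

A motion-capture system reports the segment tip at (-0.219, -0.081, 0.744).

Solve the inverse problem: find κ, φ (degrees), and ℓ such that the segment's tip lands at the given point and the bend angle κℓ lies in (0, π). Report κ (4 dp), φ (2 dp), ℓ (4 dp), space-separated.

ρ = √(x²+y²) = √(-0.219² + -0.081²) = 0.23350
φ = atan2(y, x) mod 360° = atan2(-0.081, -0.219) = 200.2976°
|p|² = ρ² + z² = 0.23350² + 0.744² = 0.60806
κ = 2ρ / |p|² = 2×0.23350 / 0.60806 = 0.76802
θ = 2·atan2(ρ, z) = 2·atan2(0.23350, 0.744) = 0.60822 rad
ℓ = θ/κ = 0.60822/0.76802 = 0.79193

0.7680 200.30 0.7919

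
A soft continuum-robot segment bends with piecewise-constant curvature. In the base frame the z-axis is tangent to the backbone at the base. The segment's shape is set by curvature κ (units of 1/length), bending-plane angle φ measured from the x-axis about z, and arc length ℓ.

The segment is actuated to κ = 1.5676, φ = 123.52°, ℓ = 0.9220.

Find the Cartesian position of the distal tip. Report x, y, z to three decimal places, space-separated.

-0.308 0.465 0.633

θ = κ·ℓ = 1.5676 × 0.9220 = 1.44533 rad
ρ = (1 − cos θ)/κ = (1 − 0.12514)/1.5676 = 0.55809
z = sin θ / κ = 0.99214/1.5676 = 0.63290
x = ρ cos φ = 0.55809 × cos(123.52°) = -0.30819
y = ρ sin φ = 0.55809 × sin(123.52°) = 0.46527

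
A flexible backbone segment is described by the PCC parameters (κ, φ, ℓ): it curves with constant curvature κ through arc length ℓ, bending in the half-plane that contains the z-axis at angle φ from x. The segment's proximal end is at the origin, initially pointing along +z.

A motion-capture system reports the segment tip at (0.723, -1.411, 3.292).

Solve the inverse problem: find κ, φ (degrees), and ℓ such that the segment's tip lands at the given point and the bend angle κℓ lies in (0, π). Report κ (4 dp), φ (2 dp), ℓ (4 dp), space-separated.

ρ = √(x²+y²) = √(0.723² + -1.411²) = 1.58545
φ = atan2(y, x) mod 360° = atan2(-1.411, 0.723) = 297.1307°
|p|² = ρ² + z² = 1.58545² + 3.292² = 13.35091
κ = 2ρ / |p|² = 2×1.58545 / 13.35091 = 0.23750
θ = 2·atan2(ρ, z) = 2·atan2(1.58545, 3.292) = 0.89765 rad
ℓ = θ/κ = 0.89765/0.23750 = 3.77951

0.2375 297.13 3.7795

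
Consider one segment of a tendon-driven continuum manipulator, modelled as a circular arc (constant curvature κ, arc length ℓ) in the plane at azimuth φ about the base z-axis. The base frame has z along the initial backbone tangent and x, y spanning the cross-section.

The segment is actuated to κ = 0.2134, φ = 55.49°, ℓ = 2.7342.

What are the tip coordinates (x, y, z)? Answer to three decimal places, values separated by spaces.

θ = κ·ℓ = 0.2134 × 2.7342 = 0.58348 rad
ρ = (1 − cos θ)/κ = (1 − 0.83455)/0.2134 = 0.77530
z = sin θ / κ = 0.55093/0.2134 = 2.58168
x = ρ cos φ = 0.77530 × cos(55.49°) = 0.43925
y = ρ sin φ = 0.77530 × sin(55.49°) = 0.63887

0.439 0.639 2.582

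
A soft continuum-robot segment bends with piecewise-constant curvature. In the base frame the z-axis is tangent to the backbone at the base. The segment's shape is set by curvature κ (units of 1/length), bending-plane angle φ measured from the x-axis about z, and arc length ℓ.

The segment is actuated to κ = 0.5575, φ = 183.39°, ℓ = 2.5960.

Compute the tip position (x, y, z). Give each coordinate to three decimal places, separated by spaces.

-1.570 -0.093 1.780

θ = κ·ℓ = 0.5575 × 2.5960 = 1.44727 rad
ρ = (1 − cos θ)/κ = (1 − 0.12321)/0.5575 = 1.57271
z = sin θ / κ = 0.99238/0.5575 = 1.78005
x = ρ cos φ = 1.57271 × cos(183.39°) = -1.56996
y = ρ sin φ = 1.57271 × sin(183.39°) = -0.09300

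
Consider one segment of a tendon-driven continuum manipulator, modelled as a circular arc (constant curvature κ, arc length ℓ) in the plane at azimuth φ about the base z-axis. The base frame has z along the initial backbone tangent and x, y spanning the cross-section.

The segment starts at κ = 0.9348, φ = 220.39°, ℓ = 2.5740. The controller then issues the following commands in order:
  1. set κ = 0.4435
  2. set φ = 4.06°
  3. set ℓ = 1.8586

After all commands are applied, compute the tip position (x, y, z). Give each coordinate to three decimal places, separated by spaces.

0.722 0.051 1.655

initial: κ=0.9348, φ=220.39°, ℓ=2.5740
cmd 1: set κ=0.4435 → (κ,φ,ℓ)=(0.4435,220.39°,2.5740) → tip=(-1.0027,-0.8530,2.0503)
cmd 2: set φ=4.06° → (κ,φ,ℓ)=(0.4435,4.06°,2.5740) → tip=(1.3131,0.0932,2.0503)
cmd 3: set ℓ=1.8586 → (κ,φ,ℓ)=(0.4435,4.06°,1.8586) → tip=(0.7218,0.0512,1.6552)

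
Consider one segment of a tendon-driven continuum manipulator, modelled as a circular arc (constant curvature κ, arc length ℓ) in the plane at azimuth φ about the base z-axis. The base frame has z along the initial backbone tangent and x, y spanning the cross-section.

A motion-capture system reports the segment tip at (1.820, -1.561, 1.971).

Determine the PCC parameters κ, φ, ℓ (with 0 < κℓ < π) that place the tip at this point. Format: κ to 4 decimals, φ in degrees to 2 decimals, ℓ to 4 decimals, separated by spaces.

ρ = √(x²+y²) = √(1.820² + -1.561²) = 2.39773
φ = atan2(y, x) mod 360° = atan2(-1.561, 1.820) = 319.3806°
|p|² = ρ² + z² = 2.39773² + 1.971² = 9.63396
κ = 2ρ / |p|² = 2×2.39773 / 9.63396 = 0.49777
θ = 2·atan2(ρ, z) = 2·atan2(2.39773, 1.971) = 1.76554 rad
ℓ = θ/κ = 1.76554/0.49777 = 3.54692

0.4978 319.38 3.5469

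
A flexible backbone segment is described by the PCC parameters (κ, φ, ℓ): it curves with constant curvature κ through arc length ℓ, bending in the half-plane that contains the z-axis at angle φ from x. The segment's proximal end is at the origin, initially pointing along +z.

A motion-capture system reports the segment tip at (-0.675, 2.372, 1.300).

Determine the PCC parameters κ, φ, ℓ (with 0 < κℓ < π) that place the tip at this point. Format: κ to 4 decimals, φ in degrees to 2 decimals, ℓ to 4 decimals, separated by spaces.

0.6346 105.88 3.4215

ρ = √(x²+y²) = √(-0.675² + 2.372²) = 2.46617
φ = atan2(y, x) mod 360° = atan2(2.372, -0.675) = 105.8848°
|p|² = ρ² + z² = 2.46617² + 1.300² = 7.77201
κ = 2ρ / |p|² = 2×2.46617 / 7.77201 = 0.63463
θ = 2·atan2(ρ, z) = 2·atan2(2.46617, 1.300) = 2.17136 rad
ℓ = θ/κ = 2.17136/0.63463 = 3.42146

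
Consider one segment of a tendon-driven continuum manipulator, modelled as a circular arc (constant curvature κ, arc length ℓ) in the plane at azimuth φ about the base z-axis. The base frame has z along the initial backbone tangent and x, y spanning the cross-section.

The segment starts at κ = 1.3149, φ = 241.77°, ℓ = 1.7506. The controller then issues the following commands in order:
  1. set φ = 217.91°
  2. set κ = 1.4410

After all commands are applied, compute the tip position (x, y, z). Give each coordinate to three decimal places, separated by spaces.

-0.993 -0.774 0.403

initial: κ=1.3149, φ=241.77°, ℓ=1.7506
cmd 1: set φ=217.91° → (κ,φ,ℓ)=(1.3149,217.91°,1.7506) → tip=(-1.0006,-0.7793,0.5662)
cmd 2: set κ=1.4410 → (κ,φ,ℓ)=(1.4410,217.91°,1.7506) → tip=(-0.9935,-0.7737,0.4026)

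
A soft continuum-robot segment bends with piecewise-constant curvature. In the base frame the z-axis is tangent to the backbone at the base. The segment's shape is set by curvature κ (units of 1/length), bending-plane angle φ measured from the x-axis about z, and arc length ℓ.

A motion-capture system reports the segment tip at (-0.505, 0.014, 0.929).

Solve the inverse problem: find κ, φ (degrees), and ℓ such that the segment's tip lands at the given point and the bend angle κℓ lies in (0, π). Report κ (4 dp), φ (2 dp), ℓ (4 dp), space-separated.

ρ = √(x²+y²) = √(-0.505² + 0.014²) = 0.50519
φ = atan2(y, x) mod 360° = atan2(0.014, -0.505) = 178.4120°
|p|² = ρ² + z² = 0.50519² + 0.929² = 1.11826
κ = 2ρ / |p|² = 2×0.50519 / 1.11826 = 0.90353
θ = 2·atan2(ρ, z) = 2·atan2(0.50519, 0.929) = 0.99615 rad
ℓ = θ/κ = 0.99615/0.90353 = 1.10250

0.9035 178.41 1.1025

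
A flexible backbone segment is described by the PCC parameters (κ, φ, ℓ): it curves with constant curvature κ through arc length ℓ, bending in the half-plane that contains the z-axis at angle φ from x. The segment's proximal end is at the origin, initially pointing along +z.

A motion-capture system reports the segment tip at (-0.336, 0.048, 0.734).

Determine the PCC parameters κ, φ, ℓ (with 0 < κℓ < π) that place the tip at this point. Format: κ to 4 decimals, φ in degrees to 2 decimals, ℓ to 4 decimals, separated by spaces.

ρ = √(x²+y²) = √(-0.336² + 0.048²) = 0.33941
φ = atan2(y, x) mod 360° = atan2(0.048, -0.336) = 171.8699°
|p|² = ρ² + z² = 0.33941² + 0.734² = 0.65396
κ = 2ρ / |p|² = 2×0.33941 / 0.65396 = 1.03802
θ = 2·atan2(ρ, z) = 2·atan2(0.33941, 0.734) = 0.86626 rad
ℓ = θ/κ = 0.86626/1.03802 = 0.83452

1.0380 171.87 0.8345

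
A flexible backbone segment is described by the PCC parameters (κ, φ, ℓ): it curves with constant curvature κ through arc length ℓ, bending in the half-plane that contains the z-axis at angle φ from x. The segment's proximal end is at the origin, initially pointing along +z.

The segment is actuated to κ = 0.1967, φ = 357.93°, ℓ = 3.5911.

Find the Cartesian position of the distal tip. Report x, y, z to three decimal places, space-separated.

θ = κ·ℓ = 0.1967 × 3.5911 = 0.70637 rad
ρ = (1 − cos θ)/κ = (1 − 0.76072)/0.1967 = 1.21645
z = sin θ / κ = 0.64908/0.1967 = 3.29983
x = ρ cos φ = 1.21645 × cos(357.93°) = 1.21566
y = ρ sin φ = 1.21645 × sin(357.93°) = -0.04394

1.216 -0.044 3.300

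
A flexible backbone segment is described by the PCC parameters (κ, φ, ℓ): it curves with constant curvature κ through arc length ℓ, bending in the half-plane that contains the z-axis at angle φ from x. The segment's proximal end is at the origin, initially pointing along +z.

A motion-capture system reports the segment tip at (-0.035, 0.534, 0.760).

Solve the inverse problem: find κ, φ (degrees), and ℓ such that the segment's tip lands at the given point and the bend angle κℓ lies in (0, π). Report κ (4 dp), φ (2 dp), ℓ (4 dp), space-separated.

ρ = √(x²+y²) = √(-0.035² + 0.534²) = 0.53515
φ = atan2(y, x) mod 360° = atan2(0.534, -0.035) = 93.7500°
|p|² = ρ² + z² = 0.53515² + 0.760² = 0.86398
κ = 2ρ / |p|² = 2×0.53515 / 0.86398 = 1.23879
θ = 2·atan2(ρ, z) = 2·atan2(0.53515, 0.760) = 1.22700 rad
ℓ = θ/κ = 1.22700/1.23879 = 0.99048

1.2388 93.75 0.9905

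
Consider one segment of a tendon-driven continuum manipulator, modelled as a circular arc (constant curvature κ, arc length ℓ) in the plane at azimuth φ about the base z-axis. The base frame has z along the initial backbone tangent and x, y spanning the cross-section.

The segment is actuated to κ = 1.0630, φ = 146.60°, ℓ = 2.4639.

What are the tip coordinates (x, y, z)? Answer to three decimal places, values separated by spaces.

θ = κ·ℓ = 1.0630 × 2.4639 = 2.61913 rad
ρ = (1 − cos θ)/κ = (1 − -0.86659)/1.0630 = 1.75596
z = sin θ / κ = 0.49902/1.0630 = 0.46944
x = ρ cos φ = 1.75596 × cos(146.60°) = -1.46596
y = ρ sin φ = 1.75596 × sin(146.60°) = 0.96662

-1.466 0.967 0.469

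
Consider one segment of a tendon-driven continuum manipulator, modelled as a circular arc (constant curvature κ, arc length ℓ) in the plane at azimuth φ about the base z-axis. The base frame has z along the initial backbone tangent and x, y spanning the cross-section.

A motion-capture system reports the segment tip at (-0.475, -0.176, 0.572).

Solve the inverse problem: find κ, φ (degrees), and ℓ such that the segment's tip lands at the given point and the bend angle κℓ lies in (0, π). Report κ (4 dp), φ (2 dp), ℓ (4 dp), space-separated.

ρ = √(x²+y²) = √(-0.475² + -0.176²) = 0.50656
φ = atan2(y, x) mod 360° = atan2(-0.176, -0.475) = 200.3310°
|p|² = ρ² + z² = 0.50656² + 0.572² = 0.58378
κ = 2ρ / |p|² = 2×0.50656 / 0.58378 = 1.73543
θ = 2·atan2(ρ, z) = 2·atan2(0.50656, 0.572) = 1.44959 rad
ℓ = θ/κ = 1.44959/1.73543 = 0.83530

1.7354 200.33 0.8353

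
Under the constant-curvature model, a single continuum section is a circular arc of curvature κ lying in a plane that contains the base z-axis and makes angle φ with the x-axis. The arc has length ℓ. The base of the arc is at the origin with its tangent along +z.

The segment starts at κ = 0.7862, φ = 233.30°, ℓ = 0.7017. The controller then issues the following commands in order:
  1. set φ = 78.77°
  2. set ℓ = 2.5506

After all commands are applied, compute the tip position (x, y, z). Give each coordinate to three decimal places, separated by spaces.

initial: κ=0.7862, φ=233.30°, ℓ=0.7017
cmd 1: set φ=78.77° → (κ,φ,ℓ)=(0.7862,78.77°,0.7017) → tip=(0.0367,0.1851,0.6666)
cmd 2: set ℓ=2.5506 → (κ,φ,ℓ)=(0.7862,78.77°,2.5506) → tip=(0.3520,1.7728,1.1538)

0.352 1.773 1.154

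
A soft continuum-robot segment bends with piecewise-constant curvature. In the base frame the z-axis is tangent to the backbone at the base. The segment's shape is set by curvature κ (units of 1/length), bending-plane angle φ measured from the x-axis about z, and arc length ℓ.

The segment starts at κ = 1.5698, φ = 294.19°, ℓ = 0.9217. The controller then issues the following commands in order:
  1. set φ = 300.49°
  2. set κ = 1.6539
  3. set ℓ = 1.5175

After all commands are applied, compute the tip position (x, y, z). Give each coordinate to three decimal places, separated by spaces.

0.554 -0.941 0.357

initial: κ=1.5698, φ=294.19°, ℓ=0.9217
cmd 1: set φ=300.49° → (κ,φ,ℓ)=(1.5698,300.49°,0.9217) → tip=(0.2833,-0.4811,0.6321)
cmd 2: set κ=1.6539 → (κ,φ,ℓ)=(1.6539,300.49°,0.9217) → tip=(0.2926,-0.4969,0.6040)
cmd 3: set ℓ=1.5175 → (κ,φ,ℓ)=(1.6539,300.49°,1.5175) → tip=(0.5543,-0.9415,0.3571)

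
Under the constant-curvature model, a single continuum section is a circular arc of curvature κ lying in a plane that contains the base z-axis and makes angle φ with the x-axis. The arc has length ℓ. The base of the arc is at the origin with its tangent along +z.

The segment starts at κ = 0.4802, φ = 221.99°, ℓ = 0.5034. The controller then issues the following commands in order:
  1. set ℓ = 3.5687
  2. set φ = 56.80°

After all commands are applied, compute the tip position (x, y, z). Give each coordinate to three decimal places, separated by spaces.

1.303 1.991 2.061

initial: κ=0.4802, φ=221.99°, ℓ=0.5034
cmd 1: set ℓ=3.5687 → (κ,φ,ℓ)=(0.4802,221.99°,3.5687) → tip=(-1.7682,-1.5916,2.0612)
cmd 2: set φ=56.80° → (κ,φ,ℓ)=(0.4802,56.80°,3.5687) → tip=(1.3027,1.9907,2.0612)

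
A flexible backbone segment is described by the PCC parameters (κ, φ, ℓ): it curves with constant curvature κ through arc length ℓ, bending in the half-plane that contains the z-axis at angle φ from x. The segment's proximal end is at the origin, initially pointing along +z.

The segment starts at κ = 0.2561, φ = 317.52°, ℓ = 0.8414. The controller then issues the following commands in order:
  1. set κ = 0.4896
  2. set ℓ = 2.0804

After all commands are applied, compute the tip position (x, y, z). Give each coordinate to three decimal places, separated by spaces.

initial: κ=0.2561, φ=317.52°, ℓ=0.8414
cmd 1: set κ=0.4896 → (κ,φ,ℓ)=(0.4896,317.52°,0.8414) → tip=(0.1260,-0.1154,0.8178)
cmd 2: set ℓ=2.0804 → (κ,φ,ℓ)=(0.4896,317.52°,2.0804) → tip=(0.7161,-0.6558,1.7389)

0.716 -0.656 1.739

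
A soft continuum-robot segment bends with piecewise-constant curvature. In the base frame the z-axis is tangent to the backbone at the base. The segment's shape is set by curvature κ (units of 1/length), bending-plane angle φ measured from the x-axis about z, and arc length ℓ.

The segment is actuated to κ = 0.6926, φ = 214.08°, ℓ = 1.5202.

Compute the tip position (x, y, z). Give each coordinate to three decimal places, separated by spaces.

-0.604 -0.409 1.254

θ = κ·ℓ = 0.6926 × 1.5202 = 1.05289 rad
ρ = (1 − cos θ)/κ = (1 − 0.49506)/0.6926 = 0.72905
z = sin θ / κ = 0.86886/0.6926 = 1.25449
x = ρ cos φ = 0.72905 × cos(214.08°) = -0.60384
y = ρ sin φ = 0.72905 × sin(214.08°) = -0.40852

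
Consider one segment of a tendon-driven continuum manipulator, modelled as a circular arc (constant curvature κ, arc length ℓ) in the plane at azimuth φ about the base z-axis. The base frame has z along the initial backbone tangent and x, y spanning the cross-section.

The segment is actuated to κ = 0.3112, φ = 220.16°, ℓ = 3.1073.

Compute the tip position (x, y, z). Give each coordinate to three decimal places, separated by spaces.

-1.061 -0.896 2.645

θ = κ·ℓ = 0.3112 × 3.1073 = 0.96699 rad
ρ = (1 − cos θ)/κ = (1 − 0.56778)/0.3112 = 1.38889
z = sin θ / κ = 0.82318/0.3112 = 2.64518
x = ρ cos φ = 1.38889 × cos(220.16°) = -1.06145
y = ρ sin φ = 1.38889 × sin(220.16°) = -0.89573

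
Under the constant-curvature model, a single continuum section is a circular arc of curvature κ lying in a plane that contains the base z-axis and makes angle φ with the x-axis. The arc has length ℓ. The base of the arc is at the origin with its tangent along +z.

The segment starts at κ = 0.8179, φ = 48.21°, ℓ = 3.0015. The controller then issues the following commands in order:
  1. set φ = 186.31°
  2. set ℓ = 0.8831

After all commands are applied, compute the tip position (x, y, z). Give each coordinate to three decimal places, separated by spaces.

-0.303 -0.034 0.808

initial: κ=0.8179, φ=48.21°, ℓ=3.0015
cmd 1: set φ=186.31° → (κ,φ,ℓ)=(0.8179,186.31°,3.0015) → tip=(-2.1551,-0.2383,0.7751)
cmd 2: set ℓ=0.8831 → (κ,φ,ℓ)=(0.8179,186.31°,0.8831) → tip=(-0.3035,-0.0336,0.8083)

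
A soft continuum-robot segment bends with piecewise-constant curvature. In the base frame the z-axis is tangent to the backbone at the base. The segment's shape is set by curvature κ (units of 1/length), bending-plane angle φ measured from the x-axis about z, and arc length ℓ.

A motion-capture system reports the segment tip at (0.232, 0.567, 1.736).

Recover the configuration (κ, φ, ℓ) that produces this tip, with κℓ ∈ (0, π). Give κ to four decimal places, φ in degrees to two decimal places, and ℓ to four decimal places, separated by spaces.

0.3615 67.75 1.8767

ρ = √(x²+y²) = √(0.232² + 0.567²) = 0.61263
φ = atan2(y, x) mod 360° = atan2(0.567, 0.232) = 67.7470°
|p|² = ρ² + z² = 0.61263² + 1.736² = 3.38901
κ = 2ρ / |p|² = 2×0.61263 / 3.38901 = 0.36154
θ = 2·atan2(ρ, z) = 2·atan2(0.61263, 1.736) = 0.67851 rad
ℓ = θ/κ = 0.67851/0.36154 = 1.87672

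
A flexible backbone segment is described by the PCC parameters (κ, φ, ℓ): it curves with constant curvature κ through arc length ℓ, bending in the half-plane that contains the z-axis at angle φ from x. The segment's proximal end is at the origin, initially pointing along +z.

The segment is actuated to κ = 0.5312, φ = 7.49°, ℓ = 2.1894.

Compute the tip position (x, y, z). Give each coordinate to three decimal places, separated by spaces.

1.126 0.148 1.728

θ = κ·ℓ = 0.5312 × 2.1894 = 1.16301 rad
ρ = (1 − cos θ)/κ = (1 − 0.39658)/0.5312 = 1.13596
z = sin θ / κ = 0.91800/0.5312 = 1.72816
x = ρ cos φ = 1.13596 × cos(7.49°) = 1.12627
y = ρ sin φ = 1.13596 × sin(7.49°) = 0.14808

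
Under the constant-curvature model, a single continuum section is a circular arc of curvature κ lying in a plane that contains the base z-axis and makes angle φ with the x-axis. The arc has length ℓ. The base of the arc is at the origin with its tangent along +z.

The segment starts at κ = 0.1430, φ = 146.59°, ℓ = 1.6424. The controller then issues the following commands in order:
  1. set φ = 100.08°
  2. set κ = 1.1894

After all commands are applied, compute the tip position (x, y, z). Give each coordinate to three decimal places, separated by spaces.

initial: κ=0.1430, φ=146.59°, ℓ=1.6424
cmd 1: set φ=100.08° → (κ,φ,ℓ)=(0.1430,100.08°,1.6424) → tip=(-0.0336,0.1890,1.6273)
cmd 2: set κ=1.1894 → (κ,φ,ℓ)=(1.1894,100.08°,1.6424) → tip=(-0.2021,1.1369,0.7799)

-0.202 1.137 0.780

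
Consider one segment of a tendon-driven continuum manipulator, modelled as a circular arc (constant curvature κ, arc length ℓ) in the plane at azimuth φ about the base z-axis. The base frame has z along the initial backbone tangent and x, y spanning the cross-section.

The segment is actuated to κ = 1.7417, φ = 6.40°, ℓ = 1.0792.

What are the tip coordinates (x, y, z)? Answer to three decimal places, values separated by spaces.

0.744 0.083 0.547

θ = κ·ℓ = 1.7417 × 1.0792 = 1.87964 rad
ρ = (1 − cos θ)/κ = (1 − -0.30396)/1.7417 = 0.74867
z = sin θ / κ = 0.95268/1.7417 = 0.54699
x = ρ cos φ = 0.74867 × cos(6.40°) = 0.74400
y = ρ sin φ = 0.74867 × sin(6.40°) = 0.08345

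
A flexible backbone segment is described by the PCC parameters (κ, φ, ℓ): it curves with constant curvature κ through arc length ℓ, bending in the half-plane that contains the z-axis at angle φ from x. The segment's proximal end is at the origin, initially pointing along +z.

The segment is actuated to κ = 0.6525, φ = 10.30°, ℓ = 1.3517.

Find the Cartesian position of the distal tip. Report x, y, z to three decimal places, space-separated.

0.549 0.100 1.183

θ = κ·ℓ = 0.6525 × 1.3517 = 0.88198 rad
ρ = (1 − cos θ)/κ = (1 − 0.63562)/0.6525 = 0.55844
z = sin θ / κ = 0.77200/0.6525 = 1.18314
x = ρ cos φ = 0.55844 × cos(10.30°) = 0.54944
y = ρ sin φ = 0.55844 × sin(10.30°) = 0.09985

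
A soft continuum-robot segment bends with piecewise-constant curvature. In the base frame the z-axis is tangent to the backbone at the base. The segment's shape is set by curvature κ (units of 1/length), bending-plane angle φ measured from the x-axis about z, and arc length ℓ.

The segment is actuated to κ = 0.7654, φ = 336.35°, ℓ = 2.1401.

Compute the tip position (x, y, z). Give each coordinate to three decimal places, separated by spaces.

θ = κ·ℓ = 0.7654 × 2.1401 = 1.63803 rad
ρ = (1 − cos θ)/κ = (1 − -0.06719)/0.7654 = 1.39428
z = sin θ / κ = 0.99774/0.7654 = 1.30355
x = ρ cos φ = 1.39428 × cos(336.35°) = 1.27718
y = ρ sin φ = 1.39428 × sin(336.35°) = -0.55932

1.277 -0.559 1.304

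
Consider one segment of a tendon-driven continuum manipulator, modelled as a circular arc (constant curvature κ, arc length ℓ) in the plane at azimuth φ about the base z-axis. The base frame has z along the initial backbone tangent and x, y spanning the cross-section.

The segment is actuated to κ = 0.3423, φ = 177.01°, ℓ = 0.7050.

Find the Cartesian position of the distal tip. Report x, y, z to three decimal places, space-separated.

-0.085 0.004 0.698

θ = κ·ℓ = 0.3423 × 0.7050 = 0.24132 rad
ρ = (1 − cos θ)/κ = (1 − 0.97102)/0.3423 = 0.08465
z = sin θ / κ = 0.23899/0.3423 = 0.69818
x = ρ cos φ = 0.08465 × cos(177.01°) = -0.08454
y = ρ sin φ = 0.08465 × sin(177.01°) = 0.00442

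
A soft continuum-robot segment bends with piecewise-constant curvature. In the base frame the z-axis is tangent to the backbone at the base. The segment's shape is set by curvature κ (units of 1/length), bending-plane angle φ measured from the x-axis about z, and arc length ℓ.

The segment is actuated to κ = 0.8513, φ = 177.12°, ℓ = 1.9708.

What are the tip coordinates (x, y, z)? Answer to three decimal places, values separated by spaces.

θ = κ·ℓ = 0.8513 × 1.9708 = 1.67774 rad
ρ = (1 − cos θ)/κ = (1 − -0.10674)/0.8513 = 1.30006
z = sin θ / κ = 0.99429/0.8513 = 1.16796
x = ρ cos φ = 1.30006 × cos(177.12°) = -1.29842
y = ρ sin φ = 1.30006 × sin(177.12°) = 0.06532

-1.298 0.065 1.168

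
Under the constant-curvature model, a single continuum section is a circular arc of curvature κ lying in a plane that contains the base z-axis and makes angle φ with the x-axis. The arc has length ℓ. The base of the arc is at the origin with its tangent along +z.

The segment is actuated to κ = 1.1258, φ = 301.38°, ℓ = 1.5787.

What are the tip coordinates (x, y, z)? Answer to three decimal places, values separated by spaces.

θ = κ·ℓ = 1.1258 × 1.5787 = 1.77730 rad
ρ = (1 − cos θ)/κ = (1 − -0.20504)/1.1258 = 1.07039
z = sin θ / κ = 0.97875/1.1258 = 0.86939
x = ρ cos φ = 1.07039 × cos(301.38°) = 0.55736
y = ρ sin φ = 1.07039 × sin(301.38°) = -0.91382

0.557 -0.914 0.869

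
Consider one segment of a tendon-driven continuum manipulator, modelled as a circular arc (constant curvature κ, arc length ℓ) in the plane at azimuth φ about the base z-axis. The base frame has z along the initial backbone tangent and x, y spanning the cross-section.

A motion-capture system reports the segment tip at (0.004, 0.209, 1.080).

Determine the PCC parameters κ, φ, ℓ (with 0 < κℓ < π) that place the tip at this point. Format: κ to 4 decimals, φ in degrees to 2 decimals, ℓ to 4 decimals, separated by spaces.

ρ = √(x²+y²) = √(0.004² + 0.209²) = 0.20904
φ = atan2(y, x) mod 360° = atan2(0.209, 0.004) = 88.9036°
|p|² = ρ² + z² = 0.20904² + 1.080² = 1.21010
κ = 2ρ / |p|² = 2×0.20904 / 1.21010 = 0.34549
θ = 2·atan2(ρ, z) = 2·atan2(0.20904, 1.080) = 0.38238 rad
ℓ = θ/κ = 0.38238/0.34549 = 1.10677

0.3455 88.90 1.1068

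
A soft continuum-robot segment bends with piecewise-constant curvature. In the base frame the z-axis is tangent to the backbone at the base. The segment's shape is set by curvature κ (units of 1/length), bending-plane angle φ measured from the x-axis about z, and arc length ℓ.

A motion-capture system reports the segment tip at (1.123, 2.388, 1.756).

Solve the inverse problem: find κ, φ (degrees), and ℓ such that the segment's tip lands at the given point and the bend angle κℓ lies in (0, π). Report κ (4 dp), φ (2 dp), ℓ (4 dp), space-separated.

ρ = √(x²+y²) = √(1.123² + 2.388²) = 2.63888
φ = atan2(y, x) mod 360° = atan2(2.388, 1.123) = 64.8139°
|p|² = ρ² + z² = 2.63888² + 1.756² = 10.04721
κ = 2ρ / |p|² = 2×2.63888 / 10.04721 = 0.52530
θ = 2·atan2(ρ, z) = 2·atan2(2.63888, 1.756) = 1.96729 rad
ℓ = θ/κ = 1.96729/0.52530 = 3.74512

0.5253 64.81 3.7451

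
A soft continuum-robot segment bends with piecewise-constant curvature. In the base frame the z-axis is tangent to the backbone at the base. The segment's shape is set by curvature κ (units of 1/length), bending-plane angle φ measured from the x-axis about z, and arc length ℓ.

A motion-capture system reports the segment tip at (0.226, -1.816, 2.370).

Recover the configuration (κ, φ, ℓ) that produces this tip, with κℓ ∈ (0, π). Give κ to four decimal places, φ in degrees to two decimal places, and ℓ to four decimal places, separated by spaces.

ρ = √(x²+y²) = √(0.226² + -1.816²) = 1.83001
φ = atan2(y, x) mod 360° = atan2(-1.816, 0.226) = 277.0939°
|p|² = ρ² + z² = 1.83001² + 2.370² = 8.96583
κ = 2ρ / |p|² = 2×1.83001 / 8.96583 = 0.40822
θ = 2·atan2(ρ, z) = 2·atan2(1.83001, 2.370) = 1.31506 rad
ℓ = θ/κ = 1.31506/0.40822 = 3.22146

0.4082 277.09 3.2215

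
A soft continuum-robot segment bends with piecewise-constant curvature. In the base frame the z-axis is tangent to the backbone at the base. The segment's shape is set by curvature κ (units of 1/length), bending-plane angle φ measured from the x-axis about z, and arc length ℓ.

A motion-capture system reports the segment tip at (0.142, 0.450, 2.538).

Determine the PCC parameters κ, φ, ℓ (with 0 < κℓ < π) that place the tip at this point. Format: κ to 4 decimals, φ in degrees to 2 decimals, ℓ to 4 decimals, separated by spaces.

ρ = √(x²+y²) = √(0.142² + 0.450²) = 0.47187
φ = atan2(y, x) mod 360° = atan2(0.450, 0.142) = 72.4866°
|p|² = ρ² + z² = 0.47187² + 2.538² = 6.66411
κ = 2ρ / |p|² = 2×0.47187 / 6.66411 = 0.14162
θ = 2·atan2(ρ, z) = 2·atan2(0.47187, 2.538) = 0.36765 rad
ℓ = θ/κ = 0.36765/0.14162 = 2.59609

0.1416 72.49 2.5961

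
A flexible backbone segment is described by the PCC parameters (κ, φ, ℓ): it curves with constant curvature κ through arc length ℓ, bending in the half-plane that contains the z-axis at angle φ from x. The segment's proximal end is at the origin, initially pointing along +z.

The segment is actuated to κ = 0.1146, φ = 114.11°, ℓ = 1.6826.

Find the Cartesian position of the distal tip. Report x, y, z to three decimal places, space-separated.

θ = κ·ℓ = 0.1146 × 1.6826 = 0.19283 rad
ρ = (1 − cos θ)/κ = (1 − 0.98147)/0.1146 = 0.16172
z = sin θ / κ = 0.19163/0.1146 = 1.67219
x = ρ cos φ = 0.16172 × cos(114.11°) = -0.06606
y = ρ sin φ = 0.16172 × sin(114.11°) = 0.14761

-0.066 0.148 1.672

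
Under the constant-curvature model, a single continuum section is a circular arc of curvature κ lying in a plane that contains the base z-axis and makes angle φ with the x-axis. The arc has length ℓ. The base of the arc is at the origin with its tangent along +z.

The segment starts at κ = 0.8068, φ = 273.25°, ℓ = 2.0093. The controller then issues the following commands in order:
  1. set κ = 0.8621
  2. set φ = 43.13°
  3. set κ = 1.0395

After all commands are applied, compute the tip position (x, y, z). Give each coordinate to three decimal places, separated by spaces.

1.050 0.983 0.836

initial: κ=0.8068, φ=273.25°, ℓ=2.0093
cmd 1: set κ=0.8621 → (κ,φ,ℓ)=(0.8621,273.25°,2.0093) → tip=(0.0763,-1.3442,1.1449)
cmd 2: set φ=43.13° → (κ,φ,ℓ)=(0.8621,43.13°,2.0093) → tip=(0.9826,0.9205,1.1449)
cmd 3: set κ=1.0395 → (κ,φ,ℓ)=(1.0395,43.13°,2.0093) → tip=(1.0496,0.9832,0.8359)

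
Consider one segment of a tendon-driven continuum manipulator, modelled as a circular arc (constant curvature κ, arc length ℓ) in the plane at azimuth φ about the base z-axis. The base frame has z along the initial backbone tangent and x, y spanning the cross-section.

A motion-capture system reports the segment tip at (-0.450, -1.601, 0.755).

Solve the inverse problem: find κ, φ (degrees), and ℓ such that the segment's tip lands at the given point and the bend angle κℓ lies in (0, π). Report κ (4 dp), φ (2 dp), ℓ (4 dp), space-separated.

ρ = √(x²+y²) = √(-0.450² + -1.601²) = 1.66304
φ = atan2(y, x) mod 360° = atan2(-1.601, -0.450) = 254.3007°
|p|² = ρ² + z² = 1.66304² + 0.755² = 3.33573
κ = 2ρ / |p|² = 2×1.66304 / 3.33573 = 0.99711
θ = 2·atan2(ρ, z) = 2·atan2(1.66304, 0.755) = 2.28926 rad
ℓ = θ/κ = 2.28926/0.99711 = 2.29590

0.9971 254.30 2.2959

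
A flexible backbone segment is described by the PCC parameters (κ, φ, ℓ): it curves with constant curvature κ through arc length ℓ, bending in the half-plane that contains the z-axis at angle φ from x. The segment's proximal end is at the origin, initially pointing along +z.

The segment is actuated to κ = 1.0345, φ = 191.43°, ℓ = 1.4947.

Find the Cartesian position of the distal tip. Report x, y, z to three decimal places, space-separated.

θ = κ·ℓ = 1.0345 × 1.4947 = 1.54627 rad
ρ = (1 − cos θ)/κ = (1 − 0.02453)/1.0345 = 0.94294
z = sin θ / κ = 0.99970/1.0345 = 0.96636
x = ρ cos φ = 0.94294 × cos(191.43°) = -0.92424
y = ρ sin φ = 0.94294 × sin(191.43°) = -0.18686

-0.924 -0.187 0.966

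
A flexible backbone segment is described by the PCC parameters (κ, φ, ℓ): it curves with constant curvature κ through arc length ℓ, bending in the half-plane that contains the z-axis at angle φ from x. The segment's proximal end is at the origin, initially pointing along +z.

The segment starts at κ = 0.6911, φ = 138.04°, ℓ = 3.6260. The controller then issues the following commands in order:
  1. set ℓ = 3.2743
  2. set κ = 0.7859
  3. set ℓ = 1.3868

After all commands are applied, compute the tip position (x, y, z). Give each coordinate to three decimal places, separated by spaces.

-0.508 0.457 1.128

initial: κ=0.6911, φ=138.04°, ℓ=3.6260
cmd 1: set ℓ=3.2743 → (κ,φ,ℓ)=(0.6911,138.04°,3.2743) → tip=(-1.7626,1.5848,1.1141)
cmd 2: set κ=0.7859 → (κ,φ,ℓ)=(0.7859,138.04°,3.2743) → tip=(-1.7436,1.5678,0.6848)
cmd 3: set ℓ=1.3868 → (κ,φ,ℓ)=(0.7859,138.04°,1.3868) → tip=(-0.5085,0.4572,1.1281)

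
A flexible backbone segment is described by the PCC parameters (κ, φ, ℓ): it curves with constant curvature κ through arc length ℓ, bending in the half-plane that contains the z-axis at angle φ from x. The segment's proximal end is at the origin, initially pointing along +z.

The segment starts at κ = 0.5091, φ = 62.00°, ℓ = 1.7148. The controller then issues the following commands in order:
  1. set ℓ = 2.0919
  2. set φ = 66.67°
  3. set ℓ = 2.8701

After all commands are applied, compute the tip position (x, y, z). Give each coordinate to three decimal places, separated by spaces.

initial: κ=0.5091, φ=62.00°, ℓ=1.7148
cmd 1: set ℓ=2.0919 → (κ,φ,ℓ)=(0.5091,62.00°,2.0919) → tip=(0.4754,0.8940,1.7183)
cmd 2: set φ=66.67° → (κ,φ,ℓ)=(0.5091,66.67°,2.0919) → tip=(0.4010,0.9298,1.7183)
cmd 3: set ℓ=2.8701 → (κ,φ,ℓ)=(0.5091,66.67°,2.8701) → tip=(0.6928,1.6063,1.9525)

0.693 1.606 1.952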